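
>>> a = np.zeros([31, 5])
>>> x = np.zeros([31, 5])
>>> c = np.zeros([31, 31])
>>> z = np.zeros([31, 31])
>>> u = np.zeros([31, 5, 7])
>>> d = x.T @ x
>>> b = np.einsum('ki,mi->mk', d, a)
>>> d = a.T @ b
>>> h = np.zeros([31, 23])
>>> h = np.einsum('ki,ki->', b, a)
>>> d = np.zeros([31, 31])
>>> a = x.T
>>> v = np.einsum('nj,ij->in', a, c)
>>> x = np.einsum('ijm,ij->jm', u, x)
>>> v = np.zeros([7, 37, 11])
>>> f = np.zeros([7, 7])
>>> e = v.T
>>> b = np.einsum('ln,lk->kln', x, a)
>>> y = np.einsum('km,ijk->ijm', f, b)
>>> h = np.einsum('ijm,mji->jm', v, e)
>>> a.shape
(5, 31)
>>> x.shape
(5, 7)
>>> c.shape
(31, 31)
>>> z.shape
(31, 31)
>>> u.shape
(31, 5, 7)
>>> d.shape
(31, 31)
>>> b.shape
(31, 5, 7)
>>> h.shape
(37, 11)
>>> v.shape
(7, 37, 11)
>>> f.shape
(7, 7)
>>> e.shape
(11, 37, 7)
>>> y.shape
(31, 5, 7)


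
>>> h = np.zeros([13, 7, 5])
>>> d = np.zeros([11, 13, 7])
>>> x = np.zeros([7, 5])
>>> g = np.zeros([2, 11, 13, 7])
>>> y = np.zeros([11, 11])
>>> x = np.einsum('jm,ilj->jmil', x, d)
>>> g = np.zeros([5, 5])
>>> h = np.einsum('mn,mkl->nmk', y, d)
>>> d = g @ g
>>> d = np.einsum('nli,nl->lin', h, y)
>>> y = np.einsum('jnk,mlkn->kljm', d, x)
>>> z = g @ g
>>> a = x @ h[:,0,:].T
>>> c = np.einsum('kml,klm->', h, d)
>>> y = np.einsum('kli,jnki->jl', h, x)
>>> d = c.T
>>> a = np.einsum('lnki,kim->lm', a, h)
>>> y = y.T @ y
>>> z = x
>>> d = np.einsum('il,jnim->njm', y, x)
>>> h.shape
(11, 11, 13)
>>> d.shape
(5, 7, 13)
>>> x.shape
(7, 5, 11, 13)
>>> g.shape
(5, 5)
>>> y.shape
(11, 11)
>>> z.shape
(7, 5, 11, 13)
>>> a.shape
(7, 13)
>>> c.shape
()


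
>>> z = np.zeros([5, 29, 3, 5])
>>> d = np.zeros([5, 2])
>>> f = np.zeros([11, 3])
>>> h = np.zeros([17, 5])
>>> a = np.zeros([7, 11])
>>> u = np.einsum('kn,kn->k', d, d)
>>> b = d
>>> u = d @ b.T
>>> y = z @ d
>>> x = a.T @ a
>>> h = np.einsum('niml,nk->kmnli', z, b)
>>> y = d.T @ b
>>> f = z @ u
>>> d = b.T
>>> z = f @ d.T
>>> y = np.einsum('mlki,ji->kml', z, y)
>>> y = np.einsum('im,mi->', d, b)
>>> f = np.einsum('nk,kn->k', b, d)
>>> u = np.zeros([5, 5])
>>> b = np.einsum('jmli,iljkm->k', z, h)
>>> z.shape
(5, 29, 3, 2)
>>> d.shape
(2, 5)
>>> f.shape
(2,)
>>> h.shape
(2, 3, 5, 5, 29)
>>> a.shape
(7, 11)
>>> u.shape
(5, 5)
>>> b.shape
(5,)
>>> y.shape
()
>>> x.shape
(11, 11)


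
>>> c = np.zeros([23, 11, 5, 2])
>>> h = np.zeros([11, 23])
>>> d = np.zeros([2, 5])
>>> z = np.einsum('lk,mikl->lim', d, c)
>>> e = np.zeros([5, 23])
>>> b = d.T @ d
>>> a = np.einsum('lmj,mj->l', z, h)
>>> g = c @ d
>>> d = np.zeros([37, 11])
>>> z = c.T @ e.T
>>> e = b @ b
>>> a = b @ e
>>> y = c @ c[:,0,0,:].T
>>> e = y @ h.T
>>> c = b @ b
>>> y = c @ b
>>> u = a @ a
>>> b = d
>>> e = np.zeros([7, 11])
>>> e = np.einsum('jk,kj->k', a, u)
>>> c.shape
(5, 5)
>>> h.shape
(11, 23)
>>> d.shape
(37, 11)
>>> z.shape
(2, 5, 11, 5)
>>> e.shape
(5,)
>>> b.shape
(37, 11)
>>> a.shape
(5, 5)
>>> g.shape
(23, 11, 5, 5)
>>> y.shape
(5, 5)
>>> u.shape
(5, 5)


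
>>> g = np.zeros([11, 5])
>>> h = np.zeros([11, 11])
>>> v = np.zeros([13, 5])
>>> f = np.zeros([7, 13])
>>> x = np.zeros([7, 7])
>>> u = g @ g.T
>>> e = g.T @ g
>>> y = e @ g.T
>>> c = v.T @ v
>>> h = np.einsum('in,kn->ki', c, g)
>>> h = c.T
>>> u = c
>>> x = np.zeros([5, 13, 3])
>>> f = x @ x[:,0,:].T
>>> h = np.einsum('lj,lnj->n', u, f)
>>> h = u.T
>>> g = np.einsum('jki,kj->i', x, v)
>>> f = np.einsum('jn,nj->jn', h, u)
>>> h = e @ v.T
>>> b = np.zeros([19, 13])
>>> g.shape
(3,)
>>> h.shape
(5, 13)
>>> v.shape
(13, 5)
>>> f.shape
(5, 5)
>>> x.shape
(5, 13, 3)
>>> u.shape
(5, 5)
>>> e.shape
(5, 5)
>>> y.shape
(5, 11)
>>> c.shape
(5, 5)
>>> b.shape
(19, 13)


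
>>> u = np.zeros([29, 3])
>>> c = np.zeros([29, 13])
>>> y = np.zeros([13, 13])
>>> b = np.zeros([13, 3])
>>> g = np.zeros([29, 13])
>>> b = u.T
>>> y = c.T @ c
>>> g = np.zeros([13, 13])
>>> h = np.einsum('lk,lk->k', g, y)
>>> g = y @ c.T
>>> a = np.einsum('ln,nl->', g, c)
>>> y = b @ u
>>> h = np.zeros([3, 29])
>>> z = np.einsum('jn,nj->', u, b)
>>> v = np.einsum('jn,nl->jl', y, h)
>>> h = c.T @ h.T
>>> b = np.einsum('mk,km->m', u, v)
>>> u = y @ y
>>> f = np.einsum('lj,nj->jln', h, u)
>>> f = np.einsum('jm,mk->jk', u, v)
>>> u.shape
(3, 3)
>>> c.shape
(29, 13)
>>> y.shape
(3, 3)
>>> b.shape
(29,)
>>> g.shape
(13, 29)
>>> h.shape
(13, 3)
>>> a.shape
()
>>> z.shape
()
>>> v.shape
(3, 29)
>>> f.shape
(3, 29)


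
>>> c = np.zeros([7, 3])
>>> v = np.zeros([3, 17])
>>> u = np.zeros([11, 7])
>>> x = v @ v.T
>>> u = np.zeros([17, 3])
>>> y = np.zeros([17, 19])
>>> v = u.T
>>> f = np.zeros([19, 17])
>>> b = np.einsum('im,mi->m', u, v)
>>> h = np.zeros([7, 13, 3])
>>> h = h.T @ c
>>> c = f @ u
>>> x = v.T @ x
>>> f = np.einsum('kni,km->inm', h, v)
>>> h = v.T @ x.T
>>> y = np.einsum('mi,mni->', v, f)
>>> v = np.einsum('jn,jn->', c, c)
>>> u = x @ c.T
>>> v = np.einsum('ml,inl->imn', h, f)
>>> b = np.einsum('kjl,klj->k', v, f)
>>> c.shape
(19, 3)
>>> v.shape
(3, 17, 13)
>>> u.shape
(17, 19)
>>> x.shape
(17, 3)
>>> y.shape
()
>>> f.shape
(3, 13, 17)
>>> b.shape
(3,)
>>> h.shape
(17, 17)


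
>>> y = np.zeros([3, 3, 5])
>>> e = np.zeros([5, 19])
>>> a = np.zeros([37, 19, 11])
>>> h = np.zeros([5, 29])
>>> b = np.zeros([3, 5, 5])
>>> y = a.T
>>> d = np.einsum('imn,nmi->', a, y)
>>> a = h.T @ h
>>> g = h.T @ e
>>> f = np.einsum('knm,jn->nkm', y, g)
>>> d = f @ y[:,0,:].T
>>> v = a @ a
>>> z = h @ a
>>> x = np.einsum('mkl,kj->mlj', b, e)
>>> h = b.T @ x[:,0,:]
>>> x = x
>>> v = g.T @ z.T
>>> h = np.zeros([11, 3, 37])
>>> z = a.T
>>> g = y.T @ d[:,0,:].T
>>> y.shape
(11, 19, 37)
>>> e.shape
(5, 19)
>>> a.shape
(29, 29)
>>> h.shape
(11, 3, 37)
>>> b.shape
(3, 5, 5)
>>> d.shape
(19, 11, 11)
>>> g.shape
(37, 19, 19)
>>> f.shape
(19, 11, 37)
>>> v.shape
(19, 5)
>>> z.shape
(29, 29)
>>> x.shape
(3, 5, 19)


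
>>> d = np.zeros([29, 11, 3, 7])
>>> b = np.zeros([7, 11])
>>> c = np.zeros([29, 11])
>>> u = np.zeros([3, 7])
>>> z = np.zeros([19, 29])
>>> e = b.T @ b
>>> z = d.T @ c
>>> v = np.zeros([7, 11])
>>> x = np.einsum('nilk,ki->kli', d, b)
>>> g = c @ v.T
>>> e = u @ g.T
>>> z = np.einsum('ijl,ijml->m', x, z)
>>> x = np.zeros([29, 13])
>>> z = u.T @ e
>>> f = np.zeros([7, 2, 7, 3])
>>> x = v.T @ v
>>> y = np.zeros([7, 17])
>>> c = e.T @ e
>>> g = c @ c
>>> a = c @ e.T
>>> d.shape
(29, 11, 3, 7)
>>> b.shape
(7, 11)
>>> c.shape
(29, 29)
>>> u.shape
(3, 7)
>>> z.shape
(7, 29)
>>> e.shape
(3, 29)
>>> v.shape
(7, 11)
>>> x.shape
(11, 11)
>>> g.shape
(29, 29)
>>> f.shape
(7, 2, 7, 3)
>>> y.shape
(7, 17)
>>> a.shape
(29, 3)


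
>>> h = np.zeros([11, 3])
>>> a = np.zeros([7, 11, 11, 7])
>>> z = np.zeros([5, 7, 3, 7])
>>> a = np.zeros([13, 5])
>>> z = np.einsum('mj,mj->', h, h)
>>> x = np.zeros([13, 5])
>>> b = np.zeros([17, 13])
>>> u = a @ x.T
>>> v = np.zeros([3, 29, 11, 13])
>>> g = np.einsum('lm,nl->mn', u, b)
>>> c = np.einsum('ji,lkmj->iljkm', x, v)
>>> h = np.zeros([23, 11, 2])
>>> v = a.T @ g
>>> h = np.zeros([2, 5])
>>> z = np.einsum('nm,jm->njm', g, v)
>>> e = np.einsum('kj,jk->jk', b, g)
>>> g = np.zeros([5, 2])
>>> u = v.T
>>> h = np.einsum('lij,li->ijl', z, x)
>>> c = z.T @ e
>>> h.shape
(5, 17, 13)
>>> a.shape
(13, 5)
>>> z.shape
(13, 5, 17)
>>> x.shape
(13, 5)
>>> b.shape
(17, 13)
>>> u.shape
(17, 5)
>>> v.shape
(5, 17)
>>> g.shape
(5, 2)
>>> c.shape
(17, 5, 17)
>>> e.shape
(13, 17)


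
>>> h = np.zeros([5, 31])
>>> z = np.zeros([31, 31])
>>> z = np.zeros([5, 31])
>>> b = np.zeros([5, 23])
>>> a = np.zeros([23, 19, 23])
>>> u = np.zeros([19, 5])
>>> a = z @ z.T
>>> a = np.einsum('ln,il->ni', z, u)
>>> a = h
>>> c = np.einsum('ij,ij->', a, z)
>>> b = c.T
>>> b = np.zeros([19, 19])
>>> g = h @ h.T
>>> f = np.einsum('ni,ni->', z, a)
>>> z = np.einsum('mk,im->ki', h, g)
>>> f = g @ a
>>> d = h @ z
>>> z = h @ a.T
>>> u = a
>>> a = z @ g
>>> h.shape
(5, 31)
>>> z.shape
(5, 5)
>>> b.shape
(19, 19)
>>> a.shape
(5, 5)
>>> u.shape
(5, 31)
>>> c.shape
()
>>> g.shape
(5, 5)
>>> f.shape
(5, 31)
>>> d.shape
(5, 5)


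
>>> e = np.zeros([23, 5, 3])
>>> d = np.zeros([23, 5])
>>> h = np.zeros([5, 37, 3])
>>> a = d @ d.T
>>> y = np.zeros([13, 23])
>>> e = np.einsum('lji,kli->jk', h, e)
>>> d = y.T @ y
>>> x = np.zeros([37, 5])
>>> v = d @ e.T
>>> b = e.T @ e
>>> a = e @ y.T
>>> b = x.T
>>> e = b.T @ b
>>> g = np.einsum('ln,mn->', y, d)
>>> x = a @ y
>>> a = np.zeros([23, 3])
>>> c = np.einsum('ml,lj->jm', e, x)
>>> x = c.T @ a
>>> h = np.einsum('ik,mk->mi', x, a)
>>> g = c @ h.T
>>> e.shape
(37, 37)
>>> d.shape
(23, 23)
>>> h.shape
(23, 37)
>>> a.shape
(23, 3)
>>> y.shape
(13, 23)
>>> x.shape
(37, 3)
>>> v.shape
(23, 37)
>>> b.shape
(5, 37)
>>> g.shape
(23, 23)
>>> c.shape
(23, 37)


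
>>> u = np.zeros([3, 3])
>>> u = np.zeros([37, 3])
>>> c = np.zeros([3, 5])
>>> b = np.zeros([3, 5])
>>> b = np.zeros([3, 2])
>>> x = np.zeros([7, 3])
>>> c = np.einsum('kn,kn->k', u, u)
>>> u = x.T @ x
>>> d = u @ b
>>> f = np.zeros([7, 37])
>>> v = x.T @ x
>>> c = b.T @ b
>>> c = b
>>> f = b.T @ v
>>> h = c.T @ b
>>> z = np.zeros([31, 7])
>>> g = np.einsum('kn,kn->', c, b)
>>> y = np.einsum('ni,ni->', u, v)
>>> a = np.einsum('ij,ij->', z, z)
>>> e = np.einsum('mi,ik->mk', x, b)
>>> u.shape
(3, 3)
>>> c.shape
(3, 2)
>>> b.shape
(3, 2)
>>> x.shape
(7, 3)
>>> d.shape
(3, 2)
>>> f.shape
(2, 3)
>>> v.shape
(3, 3)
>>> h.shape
(2, 2)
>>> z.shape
(31, 7)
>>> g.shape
()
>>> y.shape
()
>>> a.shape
()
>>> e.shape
(7, 2)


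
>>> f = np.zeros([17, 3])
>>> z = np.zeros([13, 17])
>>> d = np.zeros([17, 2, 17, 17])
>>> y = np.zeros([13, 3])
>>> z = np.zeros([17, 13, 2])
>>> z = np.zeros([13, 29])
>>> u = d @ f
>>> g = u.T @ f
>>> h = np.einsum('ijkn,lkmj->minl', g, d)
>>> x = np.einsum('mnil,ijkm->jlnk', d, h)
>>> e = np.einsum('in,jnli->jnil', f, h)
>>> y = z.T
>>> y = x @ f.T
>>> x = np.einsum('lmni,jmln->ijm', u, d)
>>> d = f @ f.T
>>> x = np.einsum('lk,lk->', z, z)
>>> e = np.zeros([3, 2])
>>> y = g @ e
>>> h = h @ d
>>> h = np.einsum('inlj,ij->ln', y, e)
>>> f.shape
(17, 3)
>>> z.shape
(13, 29)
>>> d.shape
(17, 17)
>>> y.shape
(3, 17, 2, 2)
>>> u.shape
(17, 2, 17, 3)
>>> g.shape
(3, 17, 2, 3)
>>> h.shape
(2, 17)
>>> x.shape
()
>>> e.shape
(3, 2)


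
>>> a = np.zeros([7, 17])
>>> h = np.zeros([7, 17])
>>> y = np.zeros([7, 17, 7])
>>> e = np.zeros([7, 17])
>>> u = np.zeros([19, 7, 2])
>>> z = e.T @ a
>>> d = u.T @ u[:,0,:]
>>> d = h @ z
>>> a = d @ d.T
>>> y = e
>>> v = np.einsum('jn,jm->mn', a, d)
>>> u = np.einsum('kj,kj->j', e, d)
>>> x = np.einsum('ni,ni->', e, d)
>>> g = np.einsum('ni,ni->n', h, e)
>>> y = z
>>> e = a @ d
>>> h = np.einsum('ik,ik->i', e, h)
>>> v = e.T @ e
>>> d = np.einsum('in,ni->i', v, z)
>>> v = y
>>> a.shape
(7, 7)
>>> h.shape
(7,)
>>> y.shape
(17, 17)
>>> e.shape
(7, 17)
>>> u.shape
(17,)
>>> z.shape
(17, 17)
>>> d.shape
(17,)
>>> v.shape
(17, 17)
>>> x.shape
()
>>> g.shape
(7,)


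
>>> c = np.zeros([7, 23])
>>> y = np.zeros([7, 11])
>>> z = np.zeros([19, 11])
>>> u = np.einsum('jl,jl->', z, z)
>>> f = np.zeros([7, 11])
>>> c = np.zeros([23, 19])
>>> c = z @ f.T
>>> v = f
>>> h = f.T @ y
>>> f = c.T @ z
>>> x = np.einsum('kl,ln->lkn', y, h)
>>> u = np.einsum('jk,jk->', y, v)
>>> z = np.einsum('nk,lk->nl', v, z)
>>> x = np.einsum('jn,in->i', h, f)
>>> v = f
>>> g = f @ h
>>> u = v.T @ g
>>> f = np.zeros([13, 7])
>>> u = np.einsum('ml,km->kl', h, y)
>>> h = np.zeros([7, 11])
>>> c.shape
(19, 7)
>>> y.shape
(7, 11)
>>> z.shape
(7, 19)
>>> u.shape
(7, 11)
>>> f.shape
(13, 7)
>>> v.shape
(7, 11)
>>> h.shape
(7, 11)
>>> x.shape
(7,)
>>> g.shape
(7, 11)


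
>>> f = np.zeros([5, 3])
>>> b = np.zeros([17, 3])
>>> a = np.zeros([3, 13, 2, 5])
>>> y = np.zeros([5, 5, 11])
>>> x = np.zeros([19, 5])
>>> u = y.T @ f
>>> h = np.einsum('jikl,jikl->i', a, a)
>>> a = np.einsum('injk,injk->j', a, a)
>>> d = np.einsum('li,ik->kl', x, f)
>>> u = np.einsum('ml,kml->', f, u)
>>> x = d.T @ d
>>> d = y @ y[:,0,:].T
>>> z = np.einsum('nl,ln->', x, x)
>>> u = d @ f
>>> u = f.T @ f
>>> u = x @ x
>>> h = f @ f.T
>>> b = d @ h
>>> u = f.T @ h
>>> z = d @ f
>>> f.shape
(5, 3)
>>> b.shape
(5, 5, 5)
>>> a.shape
(2,)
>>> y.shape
(5, 5, 11)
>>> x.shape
(19, 19)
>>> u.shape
(3, 5)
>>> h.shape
(5, 5)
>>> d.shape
(5, 5, 5)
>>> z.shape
(5, 5, 3)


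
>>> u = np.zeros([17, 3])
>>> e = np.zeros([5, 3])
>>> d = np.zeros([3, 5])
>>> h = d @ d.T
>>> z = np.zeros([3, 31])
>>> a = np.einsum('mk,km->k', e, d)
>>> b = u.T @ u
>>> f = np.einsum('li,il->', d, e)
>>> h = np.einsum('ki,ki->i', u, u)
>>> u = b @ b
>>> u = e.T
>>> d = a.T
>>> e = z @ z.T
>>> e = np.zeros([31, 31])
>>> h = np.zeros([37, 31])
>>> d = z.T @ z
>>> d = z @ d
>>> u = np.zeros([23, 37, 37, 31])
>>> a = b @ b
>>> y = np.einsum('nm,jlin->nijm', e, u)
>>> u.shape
(23, 37, 37, 31)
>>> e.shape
(31, 31)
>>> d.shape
(3, 31)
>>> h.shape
(37, 31)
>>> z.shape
(3, 31)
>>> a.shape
(3, 3)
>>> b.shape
(3, 3)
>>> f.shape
()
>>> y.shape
(31, 37, 23, 31)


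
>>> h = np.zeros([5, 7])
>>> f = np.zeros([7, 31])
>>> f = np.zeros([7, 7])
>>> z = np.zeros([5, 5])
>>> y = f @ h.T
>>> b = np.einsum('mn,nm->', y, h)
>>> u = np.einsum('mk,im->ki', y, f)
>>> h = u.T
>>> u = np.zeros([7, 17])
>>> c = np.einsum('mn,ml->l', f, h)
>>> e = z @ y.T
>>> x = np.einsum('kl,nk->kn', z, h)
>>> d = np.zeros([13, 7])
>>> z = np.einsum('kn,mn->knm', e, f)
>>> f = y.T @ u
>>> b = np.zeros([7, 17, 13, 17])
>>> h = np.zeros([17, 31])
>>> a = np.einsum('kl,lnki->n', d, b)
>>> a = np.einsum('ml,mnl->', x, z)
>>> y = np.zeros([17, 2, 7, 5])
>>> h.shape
(17, 31)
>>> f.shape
(5, 17)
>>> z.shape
(5, 7, 7)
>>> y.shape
(17, 2, 7, 5)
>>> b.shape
(7, 17, 13, 17)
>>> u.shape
(7, 17)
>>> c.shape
(5,)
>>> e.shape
(5, 7)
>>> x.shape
(5, 7)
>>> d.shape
(13, 7)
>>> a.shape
()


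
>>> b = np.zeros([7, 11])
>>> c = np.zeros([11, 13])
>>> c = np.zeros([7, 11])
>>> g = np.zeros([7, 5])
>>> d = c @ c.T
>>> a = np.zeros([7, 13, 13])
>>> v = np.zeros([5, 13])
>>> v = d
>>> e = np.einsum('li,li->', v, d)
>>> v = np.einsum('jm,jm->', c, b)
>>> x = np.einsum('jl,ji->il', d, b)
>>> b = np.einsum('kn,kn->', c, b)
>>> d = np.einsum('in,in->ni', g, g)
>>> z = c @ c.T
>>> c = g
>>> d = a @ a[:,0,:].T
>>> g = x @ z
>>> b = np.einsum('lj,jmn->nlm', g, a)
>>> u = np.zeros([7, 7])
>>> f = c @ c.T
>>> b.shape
(13, 11, 13)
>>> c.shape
(7, 5)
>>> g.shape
(11, 7)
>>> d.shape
(7, 13, 7)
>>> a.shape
(7, 13, 13)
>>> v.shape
()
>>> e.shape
()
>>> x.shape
(11, 7)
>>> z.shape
(7, 7)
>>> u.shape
(7, 7)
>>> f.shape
(7, 7)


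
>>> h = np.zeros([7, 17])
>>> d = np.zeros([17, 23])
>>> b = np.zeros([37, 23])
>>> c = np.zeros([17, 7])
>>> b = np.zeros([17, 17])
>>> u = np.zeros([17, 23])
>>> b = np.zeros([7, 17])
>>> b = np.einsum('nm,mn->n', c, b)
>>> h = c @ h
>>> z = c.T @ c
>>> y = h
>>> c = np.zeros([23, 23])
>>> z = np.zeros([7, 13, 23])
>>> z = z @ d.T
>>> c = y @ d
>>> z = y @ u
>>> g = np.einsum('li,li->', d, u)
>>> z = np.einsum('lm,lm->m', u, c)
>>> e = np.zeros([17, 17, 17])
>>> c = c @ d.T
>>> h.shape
(17, 17)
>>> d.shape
(17, 23)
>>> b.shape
(17,)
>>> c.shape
(17, 17)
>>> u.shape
(17, 23)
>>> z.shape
(23,)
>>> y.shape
(17, 17)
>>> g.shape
()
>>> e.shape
(17, 17, 17)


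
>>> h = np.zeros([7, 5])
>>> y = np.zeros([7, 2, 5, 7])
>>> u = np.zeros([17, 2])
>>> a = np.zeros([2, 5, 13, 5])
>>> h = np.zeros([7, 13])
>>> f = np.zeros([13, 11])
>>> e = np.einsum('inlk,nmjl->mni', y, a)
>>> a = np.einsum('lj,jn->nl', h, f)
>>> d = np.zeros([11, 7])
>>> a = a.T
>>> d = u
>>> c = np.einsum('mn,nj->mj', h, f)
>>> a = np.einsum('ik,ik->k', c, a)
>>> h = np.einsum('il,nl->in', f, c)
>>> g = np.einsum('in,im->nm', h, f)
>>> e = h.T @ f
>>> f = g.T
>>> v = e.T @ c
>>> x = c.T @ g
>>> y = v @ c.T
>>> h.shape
(13, 7)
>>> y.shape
(11, 7)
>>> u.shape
(17, 2)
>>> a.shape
(11,)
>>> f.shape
(11, 7)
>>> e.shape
(7, 11)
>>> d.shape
(17, 2)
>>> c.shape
(7, 11)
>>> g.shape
(7, 11)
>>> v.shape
(11, 11)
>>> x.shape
(11, 11)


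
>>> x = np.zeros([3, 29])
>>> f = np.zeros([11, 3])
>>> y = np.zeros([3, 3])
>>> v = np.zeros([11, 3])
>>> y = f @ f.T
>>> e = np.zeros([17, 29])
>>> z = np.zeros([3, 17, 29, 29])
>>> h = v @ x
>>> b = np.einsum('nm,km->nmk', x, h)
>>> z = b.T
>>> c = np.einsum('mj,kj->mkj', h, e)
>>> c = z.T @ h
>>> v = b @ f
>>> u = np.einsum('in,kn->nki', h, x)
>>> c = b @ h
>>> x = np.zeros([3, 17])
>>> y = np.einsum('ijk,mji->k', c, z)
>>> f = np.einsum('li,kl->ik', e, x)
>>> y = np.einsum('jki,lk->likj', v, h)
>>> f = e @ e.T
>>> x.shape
(3, 17)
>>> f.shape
(17, 17)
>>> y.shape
(11, 3, 29, 3)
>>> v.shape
(3, 29, 3)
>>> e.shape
(17, 29)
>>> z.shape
(11, 29, 3)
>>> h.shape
(11, 29)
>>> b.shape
(3, 29, 11)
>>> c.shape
(3, 29, 29)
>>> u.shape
(29, 3, 11)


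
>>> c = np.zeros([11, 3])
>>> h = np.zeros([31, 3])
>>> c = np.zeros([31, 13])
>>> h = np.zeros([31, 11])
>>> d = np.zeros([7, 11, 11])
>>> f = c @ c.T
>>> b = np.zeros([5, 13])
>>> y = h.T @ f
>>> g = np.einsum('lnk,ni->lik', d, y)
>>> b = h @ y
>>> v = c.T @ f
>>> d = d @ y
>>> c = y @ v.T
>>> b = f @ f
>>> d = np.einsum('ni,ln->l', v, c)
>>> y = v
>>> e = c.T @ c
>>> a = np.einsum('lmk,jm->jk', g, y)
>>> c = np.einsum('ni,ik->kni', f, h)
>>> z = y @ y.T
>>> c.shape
(11, 31, 31)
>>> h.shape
(31, 11)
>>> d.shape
(11,)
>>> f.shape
(31, 31)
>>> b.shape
(31, 31)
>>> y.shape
(13, 31)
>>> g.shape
(7, 31, 11)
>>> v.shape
(13, 31)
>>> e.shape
(13, 13)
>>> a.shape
(13, 11)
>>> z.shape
(13, 13)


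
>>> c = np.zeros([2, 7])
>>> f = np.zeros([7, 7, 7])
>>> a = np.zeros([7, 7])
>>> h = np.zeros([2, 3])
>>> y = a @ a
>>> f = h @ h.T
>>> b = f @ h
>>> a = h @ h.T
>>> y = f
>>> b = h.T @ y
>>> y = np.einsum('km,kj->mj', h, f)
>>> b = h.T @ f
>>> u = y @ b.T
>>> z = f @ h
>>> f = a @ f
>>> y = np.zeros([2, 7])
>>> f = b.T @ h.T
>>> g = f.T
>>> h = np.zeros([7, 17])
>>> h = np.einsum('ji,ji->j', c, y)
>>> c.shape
(2, 7)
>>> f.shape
(2, 2)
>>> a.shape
(2, 2)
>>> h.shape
(2,)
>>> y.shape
(2, 7)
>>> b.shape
(3, 2)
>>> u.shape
(3, 3)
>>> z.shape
(2, 3)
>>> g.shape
(2, 2)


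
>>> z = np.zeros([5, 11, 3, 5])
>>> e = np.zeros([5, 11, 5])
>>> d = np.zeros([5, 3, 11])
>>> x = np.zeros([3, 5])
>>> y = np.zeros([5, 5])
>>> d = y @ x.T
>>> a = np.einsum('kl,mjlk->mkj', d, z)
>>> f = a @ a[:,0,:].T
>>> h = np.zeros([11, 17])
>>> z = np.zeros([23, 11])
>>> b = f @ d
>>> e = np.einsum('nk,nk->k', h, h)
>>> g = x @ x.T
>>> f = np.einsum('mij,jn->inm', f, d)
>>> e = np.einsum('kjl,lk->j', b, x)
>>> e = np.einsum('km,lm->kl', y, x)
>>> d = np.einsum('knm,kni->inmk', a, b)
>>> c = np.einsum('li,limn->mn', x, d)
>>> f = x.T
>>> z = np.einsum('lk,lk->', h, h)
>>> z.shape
()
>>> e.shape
(5, 3)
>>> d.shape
(3, 5, 11, 5)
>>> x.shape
(3, 5)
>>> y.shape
(5, 5)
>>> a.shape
(5, 5, 11)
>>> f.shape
(5, 3)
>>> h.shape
(11, 17)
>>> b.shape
(5, 5, 3)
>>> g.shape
(3, 3)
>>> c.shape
(11, 5)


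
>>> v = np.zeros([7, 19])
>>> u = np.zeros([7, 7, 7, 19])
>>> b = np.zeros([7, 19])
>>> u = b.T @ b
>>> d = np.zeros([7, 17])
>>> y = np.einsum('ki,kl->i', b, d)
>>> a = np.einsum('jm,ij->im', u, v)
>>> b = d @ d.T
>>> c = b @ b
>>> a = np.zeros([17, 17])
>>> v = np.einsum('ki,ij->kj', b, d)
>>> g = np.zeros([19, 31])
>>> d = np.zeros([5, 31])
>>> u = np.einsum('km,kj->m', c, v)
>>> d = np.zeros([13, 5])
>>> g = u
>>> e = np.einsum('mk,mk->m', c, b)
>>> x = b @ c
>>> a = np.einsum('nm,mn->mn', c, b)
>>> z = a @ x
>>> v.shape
(7, 17)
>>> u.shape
(7,)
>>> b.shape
(7, 7)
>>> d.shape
(13, 5)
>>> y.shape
(19,)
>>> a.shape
(7, 7)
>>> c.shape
(7, 7)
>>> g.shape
(7,)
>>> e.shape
(7,)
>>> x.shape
(7, 7)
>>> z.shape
(7, 7)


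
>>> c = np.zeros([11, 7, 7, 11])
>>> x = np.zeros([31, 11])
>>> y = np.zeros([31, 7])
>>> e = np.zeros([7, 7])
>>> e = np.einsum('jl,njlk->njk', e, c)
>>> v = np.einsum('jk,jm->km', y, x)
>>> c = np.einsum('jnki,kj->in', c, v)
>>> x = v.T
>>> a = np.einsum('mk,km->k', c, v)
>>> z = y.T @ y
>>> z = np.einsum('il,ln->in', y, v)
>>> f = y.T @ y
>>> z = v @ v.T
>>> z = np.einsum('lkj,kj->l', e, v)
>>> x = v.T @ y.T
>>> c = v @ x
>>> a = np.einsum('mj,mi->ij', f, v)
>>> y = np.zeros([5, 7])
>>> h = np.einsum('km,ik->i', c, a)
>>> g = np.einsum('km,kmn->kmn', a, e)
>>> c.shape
(7, 31)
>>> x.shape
(11, 31)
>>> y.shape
(5, 7)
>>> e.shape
(11, 7, 11)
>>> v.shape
(7, 11)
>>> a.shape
(11, 7)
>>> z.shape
(11,)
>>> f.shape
(7, 7)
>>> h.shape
(11,)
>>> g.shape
(11, 7, 11)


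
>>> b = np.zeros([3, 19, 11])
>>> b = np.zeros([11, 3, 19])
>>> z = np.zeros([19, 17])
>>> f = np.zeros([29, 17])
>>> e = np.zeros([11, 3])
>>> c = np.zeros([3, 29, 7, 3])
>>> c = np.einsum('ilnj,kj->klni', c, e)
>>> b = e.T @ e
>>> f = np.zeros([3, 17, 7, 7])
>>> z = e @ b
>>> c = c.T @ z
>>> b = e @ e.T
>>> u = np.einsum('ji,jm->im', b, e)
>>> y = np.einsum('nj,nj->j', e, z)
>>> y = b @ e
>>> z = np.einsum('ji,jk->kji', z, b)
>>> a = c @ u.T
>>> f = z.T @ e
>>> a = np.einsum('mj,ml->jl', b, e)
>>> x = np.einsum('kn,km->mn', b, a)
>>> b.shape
(11, 11)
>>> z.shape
(11, 11, 3)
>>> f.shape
(3, 11, 3)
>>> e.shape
(11, 3)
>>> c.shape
(3, 7, 29, 3)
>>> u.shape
(11, 3)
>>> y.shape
(11, 3)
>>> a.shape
(11, 3)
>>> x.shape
(3, 11)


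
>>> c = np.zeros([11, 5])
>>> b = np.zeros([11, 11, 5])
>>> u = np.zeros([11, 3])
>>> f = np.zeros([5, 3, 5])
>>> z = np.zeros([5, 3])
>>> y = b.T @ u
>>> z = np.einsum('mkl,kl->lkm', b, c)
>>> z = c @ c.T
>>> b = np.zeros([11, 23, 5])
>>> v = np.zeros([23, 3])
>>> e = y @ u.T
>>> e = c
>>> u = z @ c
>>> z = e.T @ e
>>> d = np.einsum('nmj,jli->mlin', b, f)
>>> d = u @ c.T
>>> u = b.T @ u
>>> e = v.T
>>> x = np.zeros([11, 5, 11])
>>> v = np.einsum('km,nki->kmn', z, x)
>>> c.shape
(11, 5)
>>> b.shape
(11, 23, 5)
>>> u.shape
(5, 23, 5)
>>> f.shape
(5, 3, 5)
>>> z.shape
(5, 5)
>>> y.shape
(5, 11, 3)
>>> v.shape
(5, 5, 11)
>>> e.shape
(3, 23)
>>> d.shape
(11, 11)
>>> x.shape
(11, 5, 11)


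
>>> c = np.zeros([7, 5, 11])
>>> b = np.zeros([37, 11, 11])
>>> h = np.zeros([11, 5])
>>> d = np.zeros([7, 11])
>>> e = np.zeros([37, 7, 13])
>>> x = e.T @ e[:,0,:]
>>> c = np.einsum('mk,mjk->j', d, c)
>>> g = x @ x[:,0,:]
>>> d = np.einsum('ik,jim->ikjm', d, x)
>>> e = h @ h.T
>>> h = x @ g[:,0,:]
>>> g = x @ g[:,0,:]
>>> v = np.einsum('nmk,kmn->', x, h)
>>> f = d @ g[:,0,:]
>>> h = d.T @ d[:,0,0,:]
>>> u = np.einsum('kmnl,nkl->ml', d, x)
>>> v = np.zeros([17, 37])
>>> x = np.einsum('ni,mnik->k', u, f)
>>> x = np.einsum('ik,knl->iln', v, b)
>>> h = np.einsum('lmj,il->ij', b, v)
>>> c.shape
(5,)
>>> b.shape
(37, 11, 11)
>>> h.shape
(17, 11)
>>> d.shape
(7, 11, 13, 13)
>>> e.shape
(11, 11)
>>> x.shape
(17, 11, 11)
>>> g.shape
(13, 7, 13)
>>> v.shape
(17, 37)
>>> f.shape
(7, 11, 13, 13)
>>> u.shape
(11, 13)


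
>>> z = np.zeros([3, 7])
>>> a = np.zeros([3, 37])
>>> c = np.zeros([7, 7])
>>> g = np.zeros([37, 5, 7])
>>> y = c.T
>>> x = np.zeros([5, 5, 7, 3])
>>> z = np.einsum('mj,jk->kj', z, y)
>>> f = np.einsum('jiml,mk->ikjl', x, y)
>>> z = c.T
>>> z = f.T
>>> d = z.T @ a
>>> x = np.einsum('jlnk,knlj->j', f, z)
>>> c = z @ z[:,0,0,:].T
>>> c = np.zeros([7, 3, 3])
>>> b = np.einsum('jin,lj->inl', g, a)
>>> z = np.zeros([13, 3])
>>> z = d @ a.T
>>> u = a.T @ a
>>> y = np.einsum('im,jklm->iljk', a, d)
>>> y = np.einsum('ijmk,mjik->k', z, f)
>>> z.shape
(5, 7, 5, 3)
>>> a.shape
(3, 37)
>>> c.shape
(7, 3, 3)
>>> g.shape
(37, 5, 7)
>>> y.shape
(3,)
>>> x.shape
(5,)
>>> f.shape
(5, 7, 5, 3)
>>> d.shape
(5, 7, 5, 37)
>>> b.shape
(5, 7, 3)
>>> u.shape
(37, 37)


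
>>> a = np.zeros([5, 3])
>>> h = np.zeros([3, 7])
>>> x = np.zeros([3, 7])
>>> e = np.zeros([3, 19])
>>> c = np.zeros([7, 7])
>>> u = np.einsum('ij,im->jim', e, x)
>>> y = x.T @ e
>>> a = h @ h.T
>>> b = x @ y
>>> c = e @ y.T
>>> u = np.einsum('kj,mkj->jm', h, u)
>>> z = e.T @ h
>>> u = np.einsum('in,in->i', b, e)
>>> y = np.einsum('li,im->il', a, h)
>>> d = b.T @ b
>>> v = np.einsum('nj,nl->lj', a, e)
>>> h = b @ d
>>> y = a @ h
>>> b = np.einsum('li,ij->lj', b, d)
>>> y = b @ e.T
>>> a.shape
(3, 3)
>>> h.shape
(3, 19)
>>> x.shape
(3, 7)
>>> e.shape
(3, 19)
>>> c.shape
(3, 7)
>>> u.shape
(3,)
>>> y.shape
(3, 3)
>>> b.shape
(3, 19)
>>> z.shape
(19, 7)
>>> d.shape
(19, 19)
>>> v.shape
(19, 3)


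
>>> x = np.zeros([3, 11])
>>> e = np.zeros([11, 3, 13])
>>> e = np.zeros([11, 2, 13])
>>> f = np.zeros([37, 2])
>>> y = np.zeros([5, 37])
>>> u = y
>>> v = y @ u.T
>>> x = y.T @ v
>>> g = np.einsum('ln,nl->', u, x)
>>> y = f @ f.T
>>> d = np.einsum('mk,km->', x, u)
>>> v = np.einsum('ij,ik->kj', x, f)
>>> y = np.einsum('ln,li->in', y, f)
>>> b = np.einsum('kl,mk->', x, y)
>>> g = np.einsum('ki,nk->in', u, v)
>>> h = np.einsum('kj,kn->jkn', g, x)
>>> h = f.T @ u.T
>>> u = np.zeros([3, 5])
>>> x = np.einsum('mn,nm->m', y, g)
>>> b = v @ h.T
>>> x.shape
(2,)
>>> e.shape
(11, 2, 13)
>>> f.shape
(37, 2)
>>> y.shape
(2, 37)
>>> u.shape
(3, 5)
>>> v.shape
(2, 5)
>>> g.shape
(37, 2)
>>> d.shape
()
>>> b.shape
(2, 2)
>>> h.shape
(2, 5)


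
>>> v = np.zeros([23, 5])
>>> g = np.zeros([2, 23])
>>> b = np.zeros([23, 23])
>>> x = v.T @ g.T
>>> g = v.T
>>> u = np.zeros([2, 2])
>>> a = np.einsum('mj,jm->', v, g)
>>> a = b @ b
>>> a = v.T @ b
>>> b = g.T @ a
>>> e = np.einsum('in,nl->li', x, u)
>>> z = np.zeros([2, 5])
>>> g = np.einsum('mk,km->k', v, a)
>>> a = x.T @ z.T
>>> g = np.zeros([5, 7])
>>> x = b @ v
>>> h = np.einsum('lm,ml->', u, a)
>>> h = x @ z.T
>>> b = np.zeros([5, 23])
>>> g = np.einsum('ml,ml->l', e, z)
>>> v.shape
(23, 5)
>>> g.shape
(5,)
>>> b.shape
(5, 23)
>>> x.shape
(23, 5)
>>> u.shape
(2, 2)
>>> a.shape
(2, 2)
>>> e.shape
(2, 5)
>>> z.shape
(2, 5)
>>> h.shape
(23, 2)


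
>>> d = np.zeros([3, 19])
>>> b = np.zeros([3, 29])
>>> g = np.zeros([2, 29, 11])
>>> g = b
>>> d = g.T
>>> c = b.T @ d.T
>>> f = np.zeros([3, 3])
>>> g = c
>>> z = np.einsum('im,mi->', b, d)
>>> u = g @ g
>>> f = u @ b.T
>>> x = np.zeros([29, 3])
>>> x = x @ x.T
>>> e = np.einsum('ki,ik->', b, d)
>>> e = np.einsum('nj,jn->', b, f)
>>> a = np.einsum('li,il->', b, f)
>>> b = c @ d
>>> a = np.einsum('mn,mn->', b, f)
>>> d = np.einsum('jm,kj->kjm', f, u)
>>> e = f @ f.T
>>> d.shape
(29, 29, 3)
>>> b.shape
(29, 3)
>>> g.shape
(29, 29)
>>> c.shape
(29, 29)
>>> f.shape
(29, 3)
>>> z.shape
()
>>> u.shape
(29, 29)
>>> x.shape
(29, 29)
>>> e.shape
(29, 29)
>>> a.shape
()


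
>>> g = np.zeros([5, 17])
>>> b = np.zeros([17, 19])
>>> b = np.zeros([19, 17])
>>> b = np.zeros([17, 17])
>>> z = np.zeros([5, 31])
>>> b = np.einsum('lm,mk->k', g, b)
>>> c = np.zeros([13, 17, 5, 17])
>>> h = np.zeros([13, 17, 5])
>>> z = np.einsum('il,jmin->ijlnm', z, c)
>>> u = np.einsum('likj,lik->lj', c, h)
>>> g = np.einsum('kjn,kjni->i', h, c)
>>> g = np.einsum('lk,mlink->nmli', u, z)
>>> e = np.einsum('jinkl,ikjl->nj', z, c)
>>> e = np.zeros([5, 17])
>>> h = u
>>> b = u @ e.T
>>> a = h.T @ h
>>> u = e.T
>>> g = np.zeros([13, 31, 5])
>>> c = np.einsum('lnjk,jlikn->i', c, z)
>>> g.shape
(13, 31, 5)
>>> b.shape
(13, 5)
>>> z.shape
(5, 13, 31, 17, 17)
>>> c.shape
(31,)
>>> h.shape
(13, 17)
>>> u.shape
(17, 5)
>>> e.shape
(5, 17)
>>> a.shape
(17, 17)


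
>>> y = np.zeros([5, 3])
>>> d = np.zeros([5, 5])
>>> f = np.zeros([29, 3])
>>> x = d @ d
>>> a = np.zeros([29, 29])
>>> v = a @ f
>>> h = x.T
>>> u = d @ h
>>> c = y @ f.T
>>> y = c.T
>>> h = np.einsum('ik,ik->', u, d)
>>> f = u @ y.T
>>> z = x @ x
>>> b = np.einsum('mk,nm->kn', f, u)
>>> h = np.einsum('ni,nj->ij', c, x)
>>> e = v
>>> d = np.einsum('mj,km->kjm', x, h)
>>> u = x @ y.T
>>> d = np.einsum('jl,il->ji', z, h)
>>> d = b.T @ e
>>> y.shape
(29, 5)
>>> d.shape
(5, 3)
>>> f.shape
(5, 29)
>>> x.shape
(5, 5)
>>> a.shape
(29, 29)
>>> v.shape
(29, 3)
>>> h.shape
(29, 5)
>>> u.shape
(5, 29)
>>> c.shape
(5, 29)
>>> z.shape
(5, 5)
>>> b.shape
(29, 5)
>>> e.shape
(29, 3)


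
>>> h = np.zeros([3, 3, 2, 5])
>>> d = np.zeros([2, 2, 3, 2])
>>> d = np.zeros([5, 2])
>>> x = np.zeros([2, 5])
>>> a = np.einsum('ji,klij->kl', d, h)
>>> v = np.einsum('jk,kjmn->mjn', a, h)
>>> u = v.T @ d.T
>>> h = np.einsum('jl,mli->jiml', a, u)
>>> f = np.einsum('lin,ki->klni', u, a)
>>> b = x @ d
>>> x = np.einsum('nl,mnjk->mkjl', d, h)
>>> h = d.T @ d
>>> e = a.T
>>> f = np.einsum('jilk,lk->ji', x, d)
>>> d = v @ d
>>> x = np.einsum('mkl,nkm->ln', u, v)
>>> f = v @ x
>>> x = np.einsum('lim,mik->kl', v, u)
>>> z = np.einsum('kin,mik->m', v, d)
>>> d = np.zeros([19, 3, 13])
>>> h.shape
(2, 2)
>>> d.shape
(19, 3, 13)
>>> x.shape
(5, 2)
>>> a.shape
(3, 3)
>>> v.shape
(2, 3, 5)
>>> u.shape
(5, 3, 5)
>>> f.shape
(2, 3, 2)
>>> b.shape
(2, 2)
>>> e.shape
(3, 3)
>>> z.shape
(2,)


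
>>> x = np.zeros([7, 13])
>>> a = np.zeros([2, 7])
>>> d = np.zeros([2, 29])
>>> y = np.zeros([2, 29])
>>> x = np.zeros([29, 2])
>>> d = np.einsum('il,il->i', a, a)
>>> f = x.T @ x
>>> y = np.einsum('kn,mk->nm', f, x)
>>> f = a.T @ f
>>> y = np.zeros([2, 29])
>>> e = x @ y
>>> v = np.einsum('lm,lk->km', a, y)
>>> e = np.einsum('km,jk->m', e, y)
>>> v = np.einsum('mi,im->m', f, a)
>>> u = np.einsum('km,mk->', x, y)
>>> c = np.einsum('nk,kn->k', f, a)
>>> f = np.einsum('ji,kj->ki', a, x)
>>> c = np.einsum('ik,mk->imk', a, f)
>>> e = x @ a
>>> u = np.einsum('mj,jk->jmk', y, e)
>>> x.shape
(29, 2)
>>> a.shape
(2, 7)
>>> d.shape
(2,)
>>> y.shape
(2, 29)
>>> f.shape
(29, 7)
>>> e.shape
(29, 7)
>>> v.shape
(7,)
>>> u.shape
(29, 2, 7)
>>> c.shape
(2, 29, 7)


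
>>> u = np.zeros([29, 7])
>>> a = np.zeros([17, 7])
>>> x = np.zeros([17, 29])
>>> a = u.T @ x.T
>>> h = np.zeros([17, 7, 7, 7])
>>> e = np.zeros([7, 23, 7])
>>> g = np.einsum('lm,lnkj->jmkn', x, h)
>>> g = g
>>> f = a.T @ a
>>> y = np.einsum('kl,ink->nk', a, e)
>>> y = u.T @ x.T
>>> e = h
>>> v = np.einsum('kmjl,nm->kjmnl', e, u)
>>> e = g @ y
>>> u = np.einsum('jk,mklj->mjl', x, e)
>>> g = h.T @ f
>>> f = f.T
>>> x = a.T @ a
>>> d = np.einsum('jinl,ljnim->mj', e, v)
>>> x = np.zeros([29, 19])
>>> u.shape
(7, 17, 7)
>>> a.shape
(7, 17)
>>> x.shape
(29, 19)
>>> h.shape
(17, 7, 7, 7)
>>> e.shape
(7, 29, 7, 17)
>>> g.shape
(7, 7, 7, 17)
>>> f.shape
(17, 17)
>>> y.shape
(7, 17)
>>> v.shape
(17, 7, 7, 29, 7)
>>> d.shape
(7, 7)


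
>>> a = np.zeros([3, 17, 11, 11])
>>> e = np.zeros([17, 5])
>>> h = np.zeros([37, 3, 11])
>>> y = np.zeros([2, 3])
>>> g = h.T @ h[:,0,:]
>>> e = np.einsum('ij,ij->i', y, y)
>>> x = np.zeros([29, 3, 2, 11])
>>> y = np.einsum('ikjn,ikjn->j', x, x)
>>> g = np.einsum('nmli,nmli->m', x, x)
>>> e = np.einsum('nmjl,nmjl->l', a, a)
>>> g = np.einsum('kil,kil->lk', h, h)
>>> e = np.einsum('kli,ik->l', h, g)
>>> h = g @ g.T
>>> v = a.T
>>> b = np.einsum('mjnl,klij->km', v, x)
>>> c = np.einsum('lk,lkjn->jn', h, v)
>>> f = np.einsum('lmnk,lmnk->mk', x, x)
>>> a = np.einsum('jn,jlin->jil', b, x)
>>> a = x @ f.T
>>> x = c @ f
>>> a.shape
(29, 3, 2, 3)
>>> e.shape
(3,)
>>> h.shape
(11, 11)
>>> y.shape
(2,)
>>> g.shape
(11, 37)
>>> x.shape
(17, 11)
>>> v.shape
(11, 11, 17, 3)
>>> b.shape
(29, 11)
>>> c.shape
(17, 3)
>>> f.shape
(3, 11)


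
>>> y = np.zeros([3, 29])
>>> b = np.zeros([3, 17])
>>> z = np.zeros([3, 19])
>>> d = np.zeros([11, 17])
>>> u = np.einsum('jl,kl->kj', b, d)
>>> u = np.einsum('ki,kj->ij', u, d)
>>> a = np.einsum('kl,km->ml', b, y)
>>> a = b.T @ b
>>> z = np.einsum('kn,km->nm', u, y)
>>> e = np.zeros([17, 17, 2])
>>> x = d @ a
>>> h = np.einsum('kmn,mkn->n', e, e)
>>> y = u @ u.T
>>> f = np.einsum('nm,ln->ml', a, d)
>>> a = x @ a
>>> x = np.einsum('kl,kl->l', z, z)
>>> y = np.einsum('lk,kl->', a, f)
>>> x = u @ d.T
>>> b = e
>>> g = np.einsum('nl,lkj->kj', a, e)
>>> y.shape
()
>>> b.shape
(17, 17, 2)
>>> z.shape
(17, 29)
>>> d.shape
(11, 17)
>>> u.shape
(3, 17)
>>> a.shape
(11, 17)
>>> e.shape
(17, 17, 2)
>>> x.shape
(3, 11)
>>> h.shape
(2,)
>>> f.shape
(17, 11)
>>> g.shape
(17, 2)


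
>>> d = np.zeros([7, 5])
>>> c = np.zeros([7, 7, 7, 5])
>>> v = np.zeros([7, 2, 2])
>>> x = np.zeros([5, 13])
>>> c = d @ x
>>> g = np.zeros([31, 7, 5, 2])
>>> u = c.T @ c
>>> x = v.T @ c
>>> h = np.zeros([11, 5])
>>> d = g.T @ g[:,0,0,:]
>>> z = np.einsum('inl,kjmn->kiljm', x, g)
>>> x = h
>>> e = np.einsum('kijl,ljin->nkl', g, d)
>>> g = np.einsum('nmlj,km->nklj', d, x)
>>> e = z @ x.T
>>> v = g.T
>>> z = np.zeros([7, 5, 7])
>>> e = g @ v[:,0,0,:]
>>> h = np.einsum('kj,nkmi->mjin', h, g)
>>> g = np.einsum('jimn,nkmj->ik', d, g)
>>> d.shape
(2, 5, 7, 2)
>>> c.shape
(7, 13)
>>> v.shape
(2, 7, 11, 2)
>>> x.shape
(11, 5)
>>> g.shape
(5, 11)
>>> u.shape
(13, 13)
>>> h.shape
(7, 5, 2, 2)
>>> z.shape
(7, 5, 7)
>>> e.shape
(2, 11, 7, 2)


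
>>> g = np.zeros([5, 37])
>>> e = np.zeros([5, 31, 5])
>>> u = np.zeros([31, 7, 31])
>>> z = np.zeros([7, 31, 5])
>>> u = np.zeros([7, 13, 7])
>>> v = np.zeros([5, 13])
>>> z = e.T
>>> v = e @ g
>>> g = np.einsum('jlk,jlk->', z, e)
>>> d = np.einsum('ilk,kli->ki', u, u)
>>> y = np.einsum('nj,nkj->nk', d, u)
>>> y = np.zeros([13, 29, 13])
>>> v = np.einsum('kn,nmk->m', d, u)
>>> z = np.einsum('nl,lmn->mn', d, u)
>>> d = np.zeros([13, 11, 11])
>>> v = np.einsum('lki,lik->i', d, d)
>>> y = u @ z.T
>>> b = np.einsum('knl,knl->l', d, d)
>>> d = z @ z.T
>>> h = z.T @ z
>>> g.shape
()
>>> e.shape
(5, 31, 5)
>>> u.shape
(7, 13, 7)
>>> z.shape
(13, 7)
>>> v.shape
(11,)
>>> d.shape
(13, 13)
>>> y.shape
(7, 13, 13)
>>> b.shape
(11,)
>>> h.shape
(7, 7)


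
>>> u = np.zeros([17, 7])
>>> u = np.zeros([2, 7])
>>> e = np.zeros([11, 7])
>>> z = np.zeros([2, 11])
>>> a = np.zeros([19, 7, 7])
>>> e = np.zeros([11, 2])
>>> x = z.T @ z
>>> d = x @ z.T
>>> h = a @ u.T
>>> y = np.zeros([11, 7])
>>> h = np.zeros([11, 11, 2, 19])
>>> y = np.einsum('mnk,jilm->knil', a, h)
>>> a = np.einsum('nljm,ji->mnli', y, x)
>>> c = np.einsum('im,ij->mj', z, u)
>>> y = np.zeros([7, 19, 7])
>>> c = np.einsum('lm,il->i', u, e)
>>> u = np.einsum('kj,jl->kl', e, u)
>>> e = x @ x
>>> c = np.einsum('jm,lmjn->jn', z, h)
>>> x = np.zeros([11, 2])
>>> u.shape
(11, 7)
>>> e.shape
(11, 11)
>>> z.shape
(2, 11)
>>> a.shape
(2, 7, 7, 11)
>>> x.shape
(11, 2)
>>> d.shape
(11, 2)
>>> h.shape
(11, 11, 2, 19)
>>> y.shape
(7, 19, 7)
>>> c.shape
(2, 19)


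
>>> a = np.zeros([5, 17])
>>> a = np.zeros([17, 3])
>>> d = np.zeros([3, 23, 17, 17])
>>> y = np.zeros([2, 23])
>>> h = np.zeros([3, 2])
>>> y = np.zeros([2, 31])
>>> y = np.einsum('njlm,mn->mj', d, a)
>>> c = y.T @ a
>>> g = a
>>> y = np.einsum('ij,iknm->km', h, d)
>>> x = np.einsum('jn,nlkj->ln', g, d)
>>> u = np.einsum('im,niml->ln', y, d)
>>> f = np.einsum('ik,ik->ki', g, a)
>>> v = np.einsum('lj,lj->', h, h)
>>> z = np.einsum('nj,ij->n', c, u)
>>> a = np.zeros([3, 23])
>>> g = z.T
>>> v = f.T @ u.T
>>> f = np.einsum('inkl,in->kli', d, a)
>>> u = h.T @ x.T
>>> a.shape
(3, 23)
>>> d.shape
(3, 23, 17, 17)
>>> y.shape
(23, 17)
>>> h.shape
(3, 2)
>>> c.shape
(23, 3)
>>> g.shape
(23,)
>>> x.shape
(23, 3)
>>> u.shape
(2, 23)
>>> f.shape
(17, 17, 3)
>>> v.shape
(17, 17)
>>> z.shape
(23,)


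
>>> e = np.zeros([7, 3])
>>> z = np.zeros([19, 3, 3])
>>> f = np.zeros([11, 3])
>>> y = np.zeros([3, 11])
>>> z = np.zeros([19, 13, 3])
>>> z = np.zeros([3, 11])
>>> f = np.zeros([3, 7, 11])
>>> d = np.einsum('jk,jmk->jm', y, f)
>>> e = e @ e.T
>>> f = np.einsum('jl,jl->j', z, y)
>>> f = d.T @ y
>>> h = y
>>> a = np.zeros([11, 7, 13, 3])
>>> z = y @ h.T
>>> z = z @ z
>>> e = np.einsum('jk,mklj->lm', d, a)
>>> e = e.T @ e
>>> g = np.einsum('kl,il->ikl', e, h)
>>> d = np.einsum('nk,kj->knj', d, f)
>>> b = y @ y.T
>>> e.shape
(11, 11)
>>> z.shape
(3, 3)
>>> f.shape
(7, 11)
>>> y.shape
(3, 11)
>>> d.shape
(7, 3, 11)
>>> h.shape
(3, 11)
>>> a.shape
(11, 7, 13, 3)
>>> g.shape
(3, 11, 11)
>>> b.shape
(3, 3)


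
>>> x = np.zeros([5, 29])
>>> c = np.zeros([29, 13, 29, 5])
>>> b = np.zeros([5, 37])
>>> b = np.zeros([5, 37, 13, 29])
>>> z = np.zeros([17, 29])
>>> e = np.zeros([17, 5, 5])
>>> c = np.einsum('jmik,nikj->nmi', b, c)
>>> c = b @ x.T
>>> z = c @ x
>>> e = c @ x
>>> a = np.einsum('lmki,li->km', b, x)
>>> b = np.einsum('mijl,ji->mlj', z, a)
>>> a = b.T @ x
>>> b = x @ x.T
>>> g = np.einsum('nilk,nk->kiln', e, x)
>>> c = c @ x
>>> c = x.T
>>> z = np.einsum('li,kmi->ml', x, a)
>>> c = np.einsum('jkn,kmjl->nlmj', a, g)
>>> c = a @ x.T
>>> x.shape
(5, 29)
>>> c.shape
(13, 29, 5)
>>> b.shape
(5, 5)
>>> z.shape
(29, 5)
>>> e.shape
(5, 37, 13, 29)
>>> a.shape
(13, 29, 29)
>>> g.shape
(29, 37, 13, 5)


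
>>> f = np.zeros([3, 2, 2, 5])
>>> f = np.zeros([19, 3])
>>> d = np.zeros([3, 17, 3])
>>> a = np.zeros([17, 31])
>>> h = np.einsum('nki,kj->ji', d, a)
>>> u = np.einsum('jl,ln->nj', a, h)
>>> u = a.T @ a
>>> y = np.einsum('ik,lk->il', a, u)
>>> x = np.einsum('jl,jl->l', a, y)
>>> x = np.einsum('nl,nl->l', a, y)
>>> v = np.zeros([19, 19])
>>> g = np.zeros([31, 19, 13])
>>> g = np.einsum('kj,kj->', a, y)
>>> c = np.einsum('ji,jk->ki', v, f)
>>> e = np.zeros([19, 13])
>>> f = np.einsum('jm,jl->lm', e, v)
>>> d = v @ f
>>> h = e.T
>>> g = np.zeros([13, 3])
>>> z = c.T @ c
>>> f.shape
(19, 13)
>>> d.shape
(19, 13)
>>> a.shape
(17, 31)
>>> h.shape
(13, 19)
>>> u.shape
(31, 31)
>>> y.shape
(17, 31)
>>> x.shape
(31,)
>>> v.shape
(19, 19)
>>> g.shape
(13, 3)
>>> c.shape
(3, 19)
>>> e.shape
(19, 13)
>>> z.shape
(19, 19)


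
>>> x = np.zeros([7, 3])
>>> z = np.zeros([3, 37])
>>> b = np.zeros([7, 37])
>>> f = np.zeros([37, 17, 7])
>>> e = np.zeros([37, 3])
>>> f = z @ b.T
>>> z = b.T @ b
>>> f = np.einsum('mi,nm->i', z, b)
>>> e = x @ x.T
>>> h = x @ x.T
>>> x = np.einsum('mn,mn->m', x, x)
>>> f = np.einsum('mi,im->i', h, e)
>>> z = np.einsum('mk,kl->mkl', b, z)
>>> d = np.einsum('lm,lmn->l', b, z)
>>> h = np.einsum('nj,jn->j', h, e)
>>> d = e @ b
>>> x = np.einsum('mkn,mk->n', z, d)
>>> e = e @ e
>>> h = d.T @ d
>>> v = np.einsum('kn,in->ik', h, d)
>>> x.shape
(37,)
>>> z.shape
(7, 37, 37)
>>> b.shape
(7, 37)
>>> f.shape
(7,)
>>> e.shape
(7, 7)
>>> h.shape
(37, 37)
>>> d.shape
(7, 37)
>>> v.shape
(7, 37)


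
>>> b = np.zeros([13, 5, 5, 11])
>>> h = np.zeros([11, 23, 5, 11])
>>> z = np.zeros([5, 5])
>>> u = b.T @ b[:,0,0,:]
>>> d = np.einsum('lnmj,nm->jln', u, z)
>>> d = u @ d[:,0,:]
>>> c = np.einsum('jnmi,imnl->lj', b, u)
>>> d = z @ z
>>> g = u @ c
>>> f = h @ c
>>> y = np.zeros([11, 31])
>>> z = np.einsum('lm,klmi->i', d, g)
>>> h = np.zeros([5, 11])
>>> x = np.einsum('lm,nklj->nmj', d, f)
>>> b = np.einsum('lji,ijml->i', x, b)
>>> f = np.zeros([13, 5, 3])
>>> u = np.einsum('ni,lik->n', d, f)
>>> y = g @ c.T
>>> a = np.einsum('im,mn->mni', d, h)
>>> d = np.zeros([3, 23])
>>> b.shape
(13,)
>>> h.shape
(5, 11)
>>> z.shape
(13,)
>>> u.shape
(5,)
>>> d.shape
(3, 23)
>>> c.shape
(11, 13)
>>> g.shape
(11, 5, 5, 13)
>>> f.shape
(13, 5, 3)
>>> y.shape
(11, 5, 5, 11)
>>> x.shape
(11, 5, 13)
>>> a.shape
(5, 11, 5)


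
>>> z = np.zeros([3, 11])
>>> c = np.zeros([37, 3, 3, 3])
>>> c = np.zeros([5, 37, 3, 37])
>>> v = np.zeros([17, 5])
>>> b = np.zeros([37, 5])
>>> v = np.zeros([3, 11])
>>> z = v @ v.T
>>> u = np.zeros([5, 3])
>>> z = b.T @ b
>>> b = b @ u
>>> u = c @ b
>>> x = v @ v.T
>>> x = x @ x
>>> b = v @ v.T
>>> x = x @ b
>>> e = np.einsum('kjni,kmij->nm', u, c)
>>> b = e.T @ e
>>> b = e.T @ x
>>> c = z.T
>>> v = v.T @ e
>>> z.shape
(5, 5)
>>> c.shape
(5, 5)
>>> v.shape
(11, 37)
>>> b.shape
(37, 3)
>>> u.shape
(5, 37, 3, 3)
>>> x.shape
(3, 3)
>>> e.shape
(3, 37)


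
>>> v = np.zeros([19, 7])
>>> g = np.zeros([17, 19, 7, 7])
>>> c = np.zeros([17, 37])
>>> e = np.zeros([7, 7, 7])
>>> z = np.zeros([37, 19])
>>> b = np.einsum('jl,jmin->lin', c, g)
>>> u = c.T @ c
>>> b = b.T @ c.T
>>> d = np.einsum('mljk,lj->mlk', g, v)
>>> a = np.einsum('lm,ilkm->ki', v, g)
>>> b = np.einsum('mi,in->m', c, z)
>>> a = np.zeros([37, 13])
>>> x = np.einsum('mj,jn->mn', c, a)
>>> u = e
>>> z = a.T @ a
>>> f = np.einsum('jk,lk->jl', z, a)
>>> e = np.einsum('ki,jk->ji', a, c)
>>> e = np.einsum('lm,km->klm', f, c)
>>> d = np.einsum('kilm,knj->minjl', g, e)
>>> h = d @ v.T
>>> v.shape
(19, 7)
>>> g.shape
(17, 19, 7, 7)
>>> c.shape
(17, 37)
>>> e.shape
(17, 13, 37)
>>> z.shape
(13, 13)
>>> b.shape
(17,)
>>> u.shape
(7, 7, 7)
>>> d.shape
(7, 19, 13, 37, 7)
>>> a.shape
(37, 13)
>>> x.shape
(17, 13)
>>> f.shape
(13, 37)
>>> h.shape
(7, 19, 13, 37, 19)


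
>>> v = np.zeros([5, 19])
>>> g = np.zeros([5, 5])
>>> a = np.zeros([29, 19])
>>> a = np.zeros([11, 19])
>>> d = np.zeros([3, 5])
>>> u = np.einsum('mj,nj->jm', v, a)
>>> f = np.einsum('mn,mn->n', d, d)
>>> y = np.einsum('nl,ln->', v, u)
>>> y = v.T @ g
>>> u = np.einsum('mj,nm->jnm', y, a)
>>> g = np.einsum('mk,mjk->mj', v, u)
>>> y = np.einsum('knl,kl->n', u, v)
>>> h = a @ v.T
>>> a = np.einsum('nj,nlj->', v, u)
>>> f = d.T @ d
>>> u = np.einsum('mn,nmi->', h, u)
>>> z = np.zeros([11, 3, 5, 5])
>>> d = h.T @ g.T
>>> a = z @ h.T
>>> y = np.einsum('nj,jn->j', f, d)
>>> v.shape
(5, 19)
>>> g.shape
(5, 11)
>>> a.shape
(11, 3, 5, 11)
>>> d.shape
(5, 5)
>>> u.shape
()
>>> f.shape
(5, 5)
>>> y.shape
(5,)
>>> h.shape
(11, 5)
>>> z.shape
(11, 3, 5, 5)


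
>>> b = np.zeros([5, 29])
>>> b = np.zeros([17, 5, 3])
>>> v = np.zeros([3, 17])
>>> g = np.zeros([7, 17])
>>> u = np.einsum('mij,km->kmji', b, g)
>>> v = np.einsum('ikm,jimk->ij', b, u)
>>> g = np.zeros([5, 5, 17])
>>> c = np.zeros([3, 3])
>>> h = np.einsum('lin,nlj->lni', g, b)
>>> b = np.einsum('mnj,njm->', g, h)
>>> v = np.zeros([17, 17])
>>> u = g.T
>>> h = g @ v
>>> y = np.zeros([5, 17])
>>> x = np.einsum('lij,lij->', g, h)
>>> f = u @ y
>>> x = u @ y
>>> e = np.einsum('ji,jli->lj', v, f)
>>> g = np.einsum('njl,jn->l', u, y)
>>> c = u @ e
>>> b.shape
()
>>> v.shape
(17, 17)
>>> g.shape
(5,)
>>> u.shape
(17, 5, 5)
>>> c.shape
(17, 5, 17)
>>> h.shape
(5, 5, 17)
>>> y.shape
(5, 17)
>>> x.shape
(17, 5, 17)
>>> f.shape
(17, 5, 17)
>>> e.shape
(5, 17)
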